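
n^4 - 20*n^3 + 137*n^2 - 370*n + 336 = (n - 8)*(n - 7)*(n - 3)*(n - 2)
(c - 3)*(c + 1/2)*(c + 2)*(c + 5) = c^4 + 9*c^3/2 - 9*c^2 - 71*c/2 - 15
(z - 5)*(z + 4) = z^2 - z - 20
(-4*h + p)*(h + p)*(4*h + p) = -16*h^3 - 16*h^2*p + h*p^2 + p^3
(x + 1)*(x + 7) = x^2 + 8*x + 7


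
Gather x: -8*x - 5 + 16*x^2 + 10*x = 16*x^2 + 2*x - 5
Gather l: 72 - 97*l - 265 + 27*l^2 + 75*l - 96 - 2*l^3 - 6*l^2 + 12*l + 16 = -2*l^3 + 21*l^2 - 10*l - 273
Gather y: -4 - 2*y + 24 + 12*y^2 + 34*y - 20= 12*y^2 + 32*y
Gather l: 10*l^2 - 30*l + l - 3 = 10*l^2 - 29*l - 3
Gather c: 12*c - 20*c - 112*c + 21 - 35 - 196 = -120*c - 210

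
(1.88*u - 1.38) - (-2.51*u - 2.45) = 4.39*u + 1.07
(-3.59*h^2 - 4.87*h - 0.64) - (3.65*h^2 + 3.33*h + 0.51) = -7.24*h^2 - 8.2*h - 1.15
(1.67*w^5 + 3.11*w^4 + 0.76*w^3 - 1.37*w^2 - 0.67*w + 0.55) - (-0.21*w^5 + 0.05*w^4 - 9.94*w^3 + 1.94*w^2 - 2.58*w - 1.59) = 1.88*w^5 + 3.06*w^4 + 10.7*w^3 - 3.31*w^2 + 1.91*w + 2.14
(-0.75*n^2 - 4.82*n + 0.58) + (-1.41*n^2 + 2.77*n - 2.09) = -2.16*n^2 - 2.05*n - 1.51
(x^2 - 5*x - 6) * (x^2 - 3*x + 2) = x^4 - 8*x^3 + 11*x^2 + 8*x - 12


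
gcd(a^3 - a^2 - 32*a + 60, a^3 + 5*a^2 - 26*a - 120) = a^2 + a - 30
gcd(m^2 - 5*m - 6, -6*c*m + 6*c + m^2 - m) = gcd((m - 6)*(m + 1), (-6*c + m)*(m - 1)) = 1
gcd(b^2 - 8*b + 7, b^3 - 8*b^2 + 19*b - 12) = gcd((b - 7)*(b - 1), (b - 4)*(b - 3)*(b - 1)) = b - 1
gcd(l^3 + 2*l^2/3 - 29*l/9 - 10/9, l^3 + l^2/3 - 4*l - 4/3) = l^2 + 7*l/3 + 2/3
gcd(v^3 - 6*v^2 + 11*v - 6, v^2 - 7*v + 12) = v - 3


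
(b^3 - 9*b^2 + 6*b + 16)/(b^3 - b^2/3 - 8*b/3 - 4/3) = 3*(b - 8)/(3*b + 2)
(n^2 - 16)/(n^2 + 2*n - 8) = (n - 4)/(n - 2)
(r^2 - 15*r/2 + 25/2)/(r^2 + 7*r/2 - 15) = (r - 5)/(r + 6)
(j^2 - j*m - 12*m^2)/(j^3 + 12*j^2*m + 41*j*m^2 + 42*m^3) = (j - 4*m)/(j^2 + 9*j*m + 14*m^2)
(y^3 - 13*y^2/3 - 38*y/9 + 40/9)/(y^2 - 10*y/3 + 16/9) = (3*y^2 - 11*y - 20)/(3*y - 8)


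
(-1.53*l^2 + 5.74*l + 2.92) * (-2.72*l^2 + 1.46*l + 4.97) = 4.1616*l^4 - 17.8466*l^3 - 7.1661*l^2 + 32.791*l + 14.5124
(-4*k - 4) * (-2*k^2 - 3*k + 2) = 8*k^3 + 20*k^2 + 4*k - 8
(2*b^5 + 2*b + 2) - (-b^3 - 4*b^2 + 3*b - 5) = 2*b^5 + b^3 + 4*b^2 - b + 7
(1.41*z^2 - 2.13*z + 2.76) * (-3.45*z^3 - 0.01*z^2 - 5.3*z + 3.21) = -4.8645*z^5 + 7.3344*z^4 - 16.9737*z^3 + 15.7875*z^2 - 21.4653*z + 8.8596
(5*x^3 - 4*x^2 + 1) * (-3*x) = -15*x^4 + 12*x^3 - 3*x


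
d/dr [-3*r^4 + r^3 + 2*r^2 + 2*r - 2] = -12*r^3 + 3*r^2 + 4*r + 2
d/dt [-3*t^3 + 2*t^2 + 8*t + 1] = -9*t^2 + 4*t + 8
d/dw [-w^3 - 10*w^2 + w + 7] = -3*w^2 - 20*w + 1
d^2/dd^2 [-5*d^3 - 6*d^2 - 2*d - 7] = -30*d - 12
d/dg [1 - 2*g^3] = -6*g^2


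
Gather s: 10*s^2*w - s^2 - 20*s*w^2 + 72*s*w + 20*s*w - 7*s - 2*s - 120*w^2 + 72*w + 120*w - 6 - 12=s^2*(10*w - 1) + s*(-20*w^2 + 92*w - 9) - 120*w^2 + 192*w - 18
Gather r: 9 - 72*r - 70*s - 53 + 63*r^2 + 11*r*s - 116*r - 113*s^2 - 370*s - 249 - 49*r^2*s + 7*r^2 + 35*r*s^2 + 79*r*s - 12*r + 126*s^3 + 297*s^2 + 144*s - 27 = r^2*(70 - 49*s) + r*(35*s^2 + 90*s - 200) + 126*s^3 + 184*s^2 - 296*s - 320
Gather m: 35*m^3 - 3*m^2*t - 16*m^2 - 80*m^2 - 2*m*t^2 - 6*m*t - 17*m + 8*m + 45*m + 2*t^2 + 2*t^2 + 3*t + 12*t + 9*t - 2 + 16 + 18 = 35*m^3 + m^2*(-3*t - 96) + m*(-2*t^2 - 6*t + 36) + 4*t^2 + 24*t + 32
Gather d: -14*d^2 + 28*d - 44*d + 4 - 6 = -14*d^2 - 16*d - 2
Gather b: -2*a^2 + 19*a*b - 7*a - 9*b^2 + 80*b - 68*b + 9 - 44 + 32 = -2*a^2 - 7*a - 9*b^2 + b*(19*a + 12) - 3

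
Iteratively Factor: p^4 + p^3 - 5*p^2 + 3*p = (p)*(p^3 + p^2 - 5*p + 3) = p*(p - 1)*(p^2 + 2*p - 3) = p*(p - 1)^2*(p + 3)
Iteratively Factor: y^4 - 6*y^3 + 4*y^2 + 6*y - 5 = (y - 1)*(y^3 - 5*y^2 - y + 5) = (y - 1)^2*(y^2 - 4*y - 5) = (y - 1)^2*(y + 1)*(y - 5)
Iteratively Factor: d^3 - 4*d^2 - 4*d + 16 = (d + 2)*(d^2 - 6*d + 8) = (d - 4)*(d + 2)*(d - 2)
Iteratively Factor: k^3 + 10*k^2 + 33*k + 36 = (k + 3)*(k^2 + 7*k + 12) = (k + 3)*(k + 4)*(k + 3)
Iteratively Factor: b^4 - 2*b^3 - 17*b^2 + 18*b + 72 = (b - 3)*(b^3 + b^2 - 14*b - 24) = (b - 3)*(b + 2)*(b^2 - b - 12) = (b - 4)*(b - 3)*(b + 2)*(b + 3)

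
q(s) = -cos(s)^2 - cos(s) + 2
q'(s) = 2*sin(s)*cos(s) + sin(s)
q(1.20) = 1.51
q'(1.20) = 1.61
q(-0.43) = 0.26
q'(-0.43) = -1.17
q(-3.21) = 2.00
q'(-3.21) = -0.07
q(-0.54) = 0.41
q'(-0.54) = -1.40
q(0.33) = 0.16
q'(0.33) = 0.94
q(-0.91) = 1.01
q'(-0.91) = -1.76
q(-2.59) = 2.13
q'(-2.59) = 0.37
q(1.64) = 2.06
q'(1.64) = 0.86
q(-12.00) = 0.44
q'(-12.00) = 1.44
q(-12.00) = 0.44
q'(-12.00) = 1.44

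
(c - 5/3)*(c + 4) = c^2 + 7*c/3 - 20/3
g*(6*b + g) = 6*b*g + g^2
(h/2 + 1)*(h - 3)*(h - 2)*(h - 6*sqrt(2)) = h^4/2 - 3*sqrt(2)*h^3 - 3*h^3/2 - 2*h^2 + 9*sqrt(2)*h^2 + 6*h + 12*sqrt(2)*h - 36*sqrt(2)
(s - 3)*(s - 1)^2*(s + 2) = s^4 - 3*s^3 - 3*s^2 + 11*s - 6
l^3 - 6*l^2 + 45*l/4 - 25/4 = (l - 5/2)^2*(l - 1)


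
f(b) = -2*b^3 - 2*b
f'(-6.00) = -218.00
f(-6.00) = 444.00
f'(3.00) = -56.00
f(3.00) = -60.00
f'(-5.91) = -211.57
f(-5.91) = 424.67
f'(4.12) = -103.85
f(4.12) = -148.11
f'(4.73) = -136.24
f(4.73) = -221.11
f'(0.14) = -2.12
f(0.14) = -0.29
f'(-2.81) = -49.38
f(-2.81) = 50.00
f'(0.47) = -3.33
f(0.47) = -1.15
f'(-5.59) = -189.49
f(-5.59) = 360.53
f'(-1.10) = -9.26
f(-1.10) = 4.86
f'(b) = -6*b^2 - 2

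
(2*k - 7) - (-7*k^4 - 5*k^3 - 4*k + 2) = 7*k^4 + 5*k^3 + 6*k - 9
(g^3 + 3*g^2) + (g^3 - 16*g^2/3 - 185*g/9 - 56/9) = 2*g^3 - 7*g^2/3 - 185*g/9 - 56/9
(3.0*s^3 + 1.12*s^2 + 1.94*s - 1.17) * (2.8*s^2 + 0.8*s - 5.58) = 8.4*s^5 + 5.536*s^4 - 10.412*s^3 - 7.9736*s^2 - 11.7612*s + 6.5286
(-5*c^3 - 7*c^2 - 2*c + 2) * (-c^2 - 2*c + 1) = 5*c^5 + 17*c^4 + 11*c^3 - 5*c^2 - 6*c + 2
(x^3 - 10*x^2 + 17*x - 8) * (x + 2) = x^4 - 8*x^3 - 3*x^2 + 26*x - 16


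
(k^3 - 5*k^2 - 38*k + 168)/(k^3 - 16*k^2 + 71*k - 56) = (k^2 + 2*k - 24)/(k^2 - 9*k + 8)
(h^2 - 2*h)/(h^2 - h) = (h - 2)/(h - 1)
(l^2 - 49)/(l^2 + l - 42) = (l - 7)/(l - 6)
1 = 1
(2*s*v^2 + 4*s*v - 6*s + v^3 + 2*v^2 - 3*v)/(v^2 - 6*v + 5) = (2*s*v + 6*s + v^2 + 3*v)/(v - 5)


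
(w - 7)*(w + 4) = w^2 - 3*w - 28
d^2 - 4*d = d*(d - 4)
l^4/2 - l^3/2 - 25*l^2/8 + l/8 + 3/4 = (l/2 + 1)*(l - 3)*(l - 1/2)*(l + 1/2)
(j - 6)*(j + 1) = j^2 - 5*j - 6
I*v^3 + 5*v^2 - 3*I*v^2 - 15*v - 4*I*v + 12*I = (v - 3)*(v - 4*I)*(I*v + 1)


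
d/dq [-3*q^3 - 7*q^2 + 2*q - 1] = -9*q^2 - 14*q + 2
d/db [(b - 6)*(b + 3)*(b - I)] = 3*b^2 - 2*b*(3 + I) - 18 + 3*I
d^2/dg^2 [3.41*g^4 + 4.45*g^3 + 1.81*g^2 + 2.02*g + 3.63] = 40.92*g^2 + 26.7*g + 3.62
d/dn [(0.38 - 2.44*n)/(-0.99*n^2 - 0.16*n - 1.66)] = (-2.4156*n^2 + 0.7524*n + 4.1112)/(0.9801*n^4 + 0.3168*n^3 + 3.3124*n^2 + 0.5312*n + 2.7556)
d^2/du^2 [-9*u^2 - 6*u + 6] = -18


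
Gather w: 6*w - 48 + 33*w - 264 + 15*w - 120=54*w - 432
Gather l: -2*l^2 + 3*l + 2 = -2*l^2 + 3*l + 2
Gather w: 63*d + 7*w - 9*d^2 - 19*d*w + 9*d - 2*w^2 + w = -9*d^2 + 72*d - 2*w^2 + w*(8 - 19*d)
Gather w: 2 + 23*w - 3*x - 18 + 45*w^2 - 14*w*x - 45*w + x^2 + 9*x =45*w^2 + w*(-14*x - 22) + x^2 + 6*x - 16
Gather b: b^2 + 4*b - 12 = b^2 + 4*b - 12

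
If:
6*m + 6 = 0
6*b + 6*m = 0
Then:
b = 1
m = -1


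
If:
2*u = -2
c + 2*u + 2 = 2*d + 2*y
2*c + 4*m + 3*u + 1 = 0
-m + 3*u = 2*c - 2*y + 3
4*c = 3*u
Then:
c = -3/4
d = -49/16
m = 7/8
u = -1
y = 43/16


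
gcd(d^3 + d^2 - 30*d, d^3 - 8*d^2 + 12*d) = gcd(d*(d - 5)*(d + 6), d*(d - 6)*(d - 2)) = d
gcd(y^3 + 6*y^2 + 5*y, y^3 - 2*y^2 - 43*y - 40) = y^2 + 6*y + 5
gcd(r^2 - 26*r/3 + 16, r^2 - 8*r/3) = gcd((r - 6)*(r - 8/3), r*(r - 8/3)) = r - 8/3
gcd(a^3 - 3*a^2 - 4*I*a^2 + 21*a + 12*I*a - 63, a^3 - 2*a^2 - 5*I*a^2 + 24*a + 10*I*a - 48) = a + 3*I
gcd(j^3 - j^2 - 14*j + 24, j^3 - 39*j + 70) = j - 2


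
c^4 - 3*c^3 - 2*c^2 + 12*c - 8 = (c - 2)^2*(c - 1)*(c + 2)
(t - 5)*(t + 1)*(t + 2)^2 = t^4 - 17*t^2 - 36*t - 20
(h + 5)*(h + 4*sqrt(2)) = h^2 + 5*h + 4*sqrt(2)*h + 20*sqrt(2)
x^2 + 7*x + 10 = (x + 2)*(x + 5)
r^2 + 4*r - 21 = (r - 3)*(r + 7)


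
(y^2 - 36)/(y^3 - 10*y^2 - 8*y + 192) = (y + 6)/(y^2 - 4*y - 32)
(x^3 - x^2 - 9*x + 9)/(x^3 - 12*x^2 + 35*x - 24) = (x + 3)/(x - 8)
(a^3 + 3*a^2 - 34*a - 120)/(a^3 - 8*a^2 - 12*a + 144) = (a + 5)/(a - 6)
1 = 1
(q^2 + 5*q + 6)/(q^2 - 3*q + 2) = (q^2 + 5*q + 6)/(q^2 - 3*q + 2)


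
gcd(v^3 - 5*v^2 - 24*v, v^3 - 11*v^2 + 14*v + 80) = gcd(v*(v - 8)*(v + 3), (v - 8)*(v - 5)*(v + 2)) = v - 8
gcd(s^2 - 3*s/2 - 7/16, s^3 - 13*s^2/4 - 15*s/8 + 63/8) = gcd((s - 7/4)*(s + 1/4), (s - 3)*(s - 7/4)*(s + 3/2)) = s - 7/4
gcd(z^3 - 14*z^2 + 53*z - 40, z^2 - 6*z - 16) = z - 8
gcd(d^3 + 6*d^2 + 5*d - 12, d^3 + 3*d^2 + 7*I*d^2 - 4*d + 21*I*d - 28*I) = d^2 + 3*d - 4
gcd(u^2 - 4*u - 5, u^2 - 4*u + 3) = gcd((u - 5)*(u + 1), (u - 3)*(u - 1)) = 1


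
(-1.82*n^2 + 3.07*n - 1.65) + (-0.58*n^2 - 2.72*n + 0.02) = -2.4*n^2 + 0.35*n - 1.63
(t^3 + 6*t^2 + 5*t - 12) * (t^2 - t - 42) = t^5 + 5*t^4 - 43*t^3 - 269*t^2 - 198*t + 504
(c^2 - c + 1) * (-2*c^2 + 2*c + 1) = -2*c^4 + 4*c^3 - 3*c^2 + c + 1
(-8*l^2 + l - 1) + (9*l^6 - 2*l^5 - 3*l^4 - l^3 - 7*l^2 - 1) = 9*l^6 - 2*l^5 - 3*l^4 - l^3 - 15*l^2 + l - 2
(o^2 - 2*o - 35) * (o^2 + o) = o^4 - o^3 - 37*o^2 - 35*o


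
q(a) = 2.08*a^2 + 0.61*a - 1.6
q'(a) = 4.16*a + 0.61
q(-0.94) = -0.34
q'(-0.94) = -3.30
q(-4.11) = 31.03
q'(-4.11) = -16.49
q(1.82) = 6.40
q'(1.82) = 8.18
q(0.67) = -0.26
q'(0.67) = 3.40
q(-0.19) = -1.64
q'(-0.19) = -0.18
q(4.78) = 48.84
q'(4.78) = 20.49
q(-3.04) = 15.77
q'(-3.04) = -12.04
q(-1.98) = 5.35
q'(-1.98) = -7.63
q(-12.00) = 290.60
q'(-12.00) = -49.31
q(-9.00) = 161.39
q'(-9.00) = -36.83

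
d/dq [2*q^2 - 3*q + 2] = 4*q - 3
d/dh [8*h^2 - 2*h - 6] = 16*h - 2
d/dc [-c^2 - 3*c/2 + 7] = -2*c - 3/2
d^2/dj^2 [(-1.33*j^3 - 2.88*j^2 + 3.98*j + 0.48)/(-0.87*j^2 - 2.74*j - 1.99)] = (7.105427357601e-15*j^4 - 4.39065399999998*j^3 + 11.415012*j^2 + 66.079698*j + 60.667624)/(0.658503*j^6 + 6.221718*j^5 + 24.113529*j^4 + 49.033396*j^3 + 55.156233*j^2 + 32.552022*j + 7.880599)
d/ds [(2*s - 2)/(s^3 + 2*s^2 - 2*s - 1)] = 2*(-2*s - 3)/(s^4 + 6*s^3 + 11*s^2 + 6*s + 1)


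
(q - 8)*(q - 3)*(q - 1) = q^3 - 12*q^2 + 35*q - 24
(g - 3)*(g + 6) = g^2 + 3*g - 18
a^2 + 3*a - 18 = (a - 3)*(a + 6)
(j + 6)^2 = j^2 + 12*j + 36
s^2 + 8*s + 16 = (s + 4)^2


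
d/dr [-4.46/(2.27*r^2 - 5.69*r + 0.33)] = (20.2484*r - 25.3774)/(2.27*r^2 - 5.69*r + 0.33)^2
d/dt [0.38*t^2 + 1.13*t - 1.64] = 0.76*t + 1.13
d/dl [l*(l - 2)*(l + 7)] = 3*l^2 + 10*l - 14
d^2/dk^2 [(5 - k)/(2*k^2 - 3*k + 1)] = 2*(-(k - 5)*(4*k - 3)^2 + (6*k - 13)*(2*k^2 - 3*k + 1))/(2*k^2 - 3*k + 1)^3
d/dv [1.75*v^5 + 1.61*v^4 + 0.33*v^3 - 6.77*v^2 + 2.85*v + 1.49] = 8.75*v^4 + 6.44*v^3 + 0.99*v^2 - 13.54*v + 2.85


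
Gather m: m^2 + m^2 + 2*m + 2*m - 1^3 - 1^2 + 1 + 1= 2*m^2 + 4*m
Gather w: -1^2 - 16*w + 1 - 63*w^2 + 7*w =-63*w^2 - 9*w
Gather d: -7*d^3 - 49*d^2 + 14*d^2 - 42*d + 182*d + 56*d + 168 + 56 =-7*d^3 - 35*d^2 + 196*d + 224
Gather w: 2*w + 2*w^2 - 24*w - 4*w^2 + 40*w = -2*w^2 + 18*w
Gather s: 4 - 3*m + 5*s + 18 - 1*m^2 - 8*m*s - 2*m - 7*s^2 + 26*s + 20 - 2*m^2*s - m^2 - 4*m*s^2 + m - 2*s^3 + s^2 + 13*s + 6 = -2*m^2 - 4*m - 2*s^3 + s^2*(-4*m - 6) + s*(-2*m^2 - 8*m + 44) + 48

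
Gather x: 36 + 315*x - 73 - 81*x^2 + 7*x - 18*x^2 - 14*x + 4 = -99*x^2 + 308*x - 33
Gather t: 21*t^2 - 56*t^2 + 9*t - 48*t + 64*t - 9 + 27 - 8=-35*t^2 + 25*t + 10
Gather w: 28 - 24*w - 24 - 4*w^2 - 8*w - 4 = -4*w^2 - 32*w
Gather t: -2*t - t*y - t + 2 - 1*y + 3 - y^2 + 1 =t*(-y - 3) - y^2 - y + 6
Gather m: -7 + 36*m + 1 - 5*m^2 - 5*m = -5*m^2 + 31*m - 6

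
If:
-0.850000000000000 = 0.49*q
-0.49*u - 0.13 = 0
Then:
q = -1.73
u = -0.27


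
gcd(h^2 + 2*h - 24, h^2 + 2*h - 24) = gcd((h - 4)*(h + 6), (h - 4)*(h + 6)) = h^2 + 2*h - 24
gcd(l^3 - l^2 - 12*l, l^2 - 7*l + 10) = 1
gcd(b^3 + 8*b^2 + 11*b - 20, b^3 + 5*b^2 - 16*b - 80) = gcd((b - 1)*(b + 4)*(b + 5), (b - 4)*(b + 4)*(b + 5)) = b^2 + 9*b + 20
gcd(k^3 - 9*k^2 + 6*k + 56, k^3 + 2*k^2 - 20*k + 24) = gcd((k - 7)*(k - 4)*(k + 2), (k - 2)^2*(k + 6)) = 1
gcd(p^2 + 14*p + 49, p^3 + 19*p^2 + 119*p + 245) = p^2 + 14*p + 49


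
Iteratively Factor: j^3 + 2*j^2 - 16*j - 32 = (j - 4)*(j^2 + 6*j + 8) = (j - 4)*(j + 2)*(j + 4)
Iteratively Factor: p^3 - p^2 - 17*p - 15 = (p + 3)*(p^2 - 4*p - 5) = (p + 1)*(p + 3)*(p - 5)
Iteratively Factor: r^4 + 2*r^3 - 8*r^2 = (r)*(r^3 + 2*r^2 - 8*r) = r*(r + 4)*(r^2 - 2*r) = r^2*(r + 4)*(r - 2)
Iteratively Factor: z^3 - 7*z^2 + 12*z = (z)*(z^2 - 7*z + 12) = z*(z - 4)*(z - 3)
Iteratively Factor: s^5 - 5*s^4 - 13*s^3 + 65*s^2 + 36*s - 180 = (s + 2)*(s^4 - 7*s^3 + s^2 + 63*s - 90) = (s + 2)*(s + 3)*(s^3 - 10*s^2 + 31*s - 30) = (s - 5)*(s + 2)*(s + 3)*(s^2 - 5*s + 6) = (s - 5)*(s - 2)*(s + 2)*(s + 3)*(s - 3)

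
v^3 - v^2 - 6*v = v*(v - 3)*(v + 2)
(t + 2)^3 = t^3 + 6*t^2 + 12*t + 8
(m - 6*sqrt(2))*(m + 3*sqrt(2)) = m^2 - 3*sqrt(2)*m - 36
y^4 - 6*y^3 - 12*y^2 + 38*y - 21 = (y - 7)*(y - 1)^2*(y + 3)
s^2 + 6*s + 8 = (s + 2)*(s + 4)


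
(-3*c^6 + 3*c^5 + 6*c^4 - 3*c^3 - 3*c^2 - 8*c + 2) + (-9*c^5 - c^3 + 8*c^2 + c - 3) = -3*c^6 - 6*c^5 + 6*c^4 - 4*c^3 + 5*c^2 - 7*c - 1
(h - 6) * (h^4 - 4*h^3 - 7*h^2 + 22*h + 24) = h^5 - 10*h^4 + 17*h^3 + 64*h^2 - 108*h - 144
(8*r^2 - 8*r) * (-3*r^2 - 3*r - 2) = -24*r^4 + 8*r^2 + 16*r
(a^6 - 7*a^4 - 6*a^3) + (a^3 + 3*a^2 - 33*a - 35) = a^6 - 7*a^4 - 5*a^3 + 3*a^2 - 33*a - 35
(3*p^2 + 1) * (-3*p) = -9*p^3 - 3*p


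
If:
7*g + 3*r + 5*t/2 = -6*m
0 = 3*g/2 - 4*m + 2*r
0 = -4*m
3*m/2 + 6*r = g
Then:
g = 0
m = 0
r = 0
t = 0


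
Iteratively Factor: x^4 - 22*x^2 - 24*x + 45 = (x - 5)*(x^3 + 5*x^2 + 3*x - 9) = (x - 5)*(x - 1)*(x^2 + 6*x + 9) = (x - 5)*(x - 1)*(x + 3)*(x + 3)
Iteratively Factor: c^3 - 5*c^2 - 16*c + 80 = (c - 5)*(c^2 - 16) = (c - 5)*(c - 4)*(c + 4)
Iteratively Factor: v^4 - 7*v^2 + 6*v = (v - 1)*(v^3 + v^2 - 6*v) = (v - 2)*(v - 1)*(v^2 + 3*v) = v*(v - 2)*(v - 1)*(v + 3)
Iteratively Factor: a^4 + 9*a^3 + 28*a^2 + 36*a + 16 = (a + 1)*(a^3 + 8*a^2 + 20*a + 16) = (a + 1)*(a + 4)*(a^2 + 4*a + 4) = (a + 1)*(a + 2)*(a + 4)*(a + 2)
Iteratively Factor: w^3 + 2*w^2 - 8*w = (w + 4)*(w^2 - 2*w) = (w - 2)*(w + 4)*(w)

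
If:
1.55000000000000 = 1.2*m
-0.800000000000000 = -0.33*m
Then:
No Solution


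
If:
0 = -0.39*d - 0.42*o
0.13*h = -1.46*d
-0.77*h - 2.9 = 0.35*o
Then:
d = 0.32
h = -3.63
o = -0.30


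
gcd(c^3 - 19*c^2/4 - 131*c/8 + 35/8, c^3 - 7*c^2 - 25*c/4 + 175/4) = c^2 - 9*c/2 - 35/2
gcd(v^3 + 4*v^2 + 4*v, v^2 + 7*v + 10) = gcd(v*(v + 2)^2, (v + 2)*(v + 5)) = v + 2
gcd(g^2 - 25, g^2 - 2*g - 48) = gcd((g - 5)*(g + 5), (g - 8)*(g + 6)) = 1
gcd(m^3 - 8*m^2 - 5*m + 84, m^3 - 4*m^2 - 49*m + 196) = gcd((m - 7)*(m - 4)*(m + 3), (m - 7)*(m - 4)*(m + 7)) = m^2 - 11*m + 28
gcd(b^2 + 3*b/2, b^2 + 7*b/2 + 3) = b + 3/2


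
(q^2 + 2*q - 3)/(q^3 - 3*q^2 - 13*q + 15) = 1/(q - 5)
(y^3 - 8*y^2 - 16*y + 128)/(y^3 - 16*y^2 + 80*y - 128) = (y + 4)/(y - 4)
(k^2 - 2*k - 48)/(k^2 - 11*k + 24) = (k + 6)/(k - 3)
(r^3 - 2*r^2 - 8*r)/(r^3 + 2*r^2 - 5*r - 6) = r*(r^2 - 2*r - 8)/(r^3 + 2*r^2 - 5*r - 6)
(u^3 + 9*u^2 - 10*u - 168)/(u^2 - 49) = (u^2 + 2*u - 24)/(u - 7)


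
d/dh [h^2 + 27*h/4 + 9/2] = 2*h + 27/4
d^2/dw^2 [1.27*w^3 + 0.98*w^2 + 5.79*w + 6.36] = 7.62*w + 1.96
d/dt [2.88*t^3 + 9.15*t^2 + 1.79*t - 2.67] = 8.64*t^2 + 18.3*t + 1.79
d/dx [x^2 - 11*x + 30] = 2*x - 11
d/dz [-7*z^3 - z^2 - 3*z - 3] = -21*z^2 - 2*z - 3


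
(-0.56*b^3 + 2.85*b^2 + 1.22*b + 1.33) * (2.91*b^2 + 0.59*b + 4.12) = -1.6296*b^5 + 7.9631*b^4 + 2.9245*b^3 + 16.3321*b^2 + 5.8111*b + 5.4796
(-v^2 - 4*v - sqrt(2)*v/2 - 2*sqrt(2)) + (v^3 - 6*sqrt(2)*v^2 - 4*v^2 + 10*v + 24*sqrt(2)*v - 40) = v^3 - 6*sqrt(2)*v^2 - 5*v^2 + 6*v + 47*sqrt(2)*v/2 - 40 - 2*sqrt(2)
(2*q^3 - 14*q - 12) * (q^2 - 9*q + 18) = 2*q^5 - 18*q^4 + 22*q^3 + 114*q^2 - 144*q - 216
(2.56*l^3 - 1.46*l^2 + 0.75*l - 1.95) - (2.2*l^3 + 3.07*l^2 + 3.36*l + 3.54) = 0.36*l^3 - 4.53*l^2 - 2.61*l - 5.49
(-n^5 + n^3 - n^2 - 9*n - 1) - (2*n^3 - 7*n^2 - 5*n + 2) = -n^5 - n^3 + 6*n^2 - 4*n - 3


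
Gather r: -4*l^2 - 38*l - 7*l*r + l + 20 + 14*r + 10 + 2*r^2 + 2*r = -4*l^2 - 37*l + 2*r^2 + r*(16 - 7*l) + 30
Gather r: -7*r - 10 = -7*r - 10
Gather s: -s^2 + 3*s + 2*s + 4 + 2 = -s^2 + 5*s + 6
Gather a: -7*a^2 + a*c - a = -7*a^2 + a*(c - 1)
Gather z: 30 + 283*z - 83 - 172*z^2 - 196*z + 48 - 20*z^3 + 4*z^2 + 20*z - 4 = -20*z^3 - 168*z^2 + 107*z - 9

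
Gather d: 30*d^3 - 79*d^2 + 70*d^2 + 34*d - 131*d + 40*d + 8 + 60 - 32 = 30*d^3 - 9*d^2 - 57*d + 36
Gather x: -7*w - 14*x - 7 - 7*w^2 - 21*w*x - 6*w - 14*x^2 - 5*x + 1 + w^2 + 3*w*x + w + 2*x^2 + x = -6*w^2 - 12*w - 12*x^2 + x*(-18*w - 18) - 6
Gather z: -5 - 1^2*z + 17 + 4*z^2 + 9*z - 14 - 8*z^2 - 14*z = -4*z^2 - 6*z - 2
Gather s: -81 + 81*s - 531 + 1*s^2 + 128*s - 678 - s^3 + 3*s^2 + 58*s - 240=-s^3 + 4*s^2 + 267*s - 1530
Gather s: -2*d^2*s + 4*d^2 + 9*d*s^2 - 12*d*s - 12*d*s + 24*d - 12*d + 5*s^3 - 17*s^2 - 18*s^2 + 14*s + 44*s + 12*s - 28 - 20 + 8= 4*d^2 + 12*d + 5*s^3 + s^2*(9*d - 35) + s*(-2*d^2 - 24*d + 70) - 40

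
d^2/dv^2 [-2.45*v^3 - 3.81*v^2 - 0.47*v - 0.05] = -14.7*v - 7.62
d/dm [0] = 0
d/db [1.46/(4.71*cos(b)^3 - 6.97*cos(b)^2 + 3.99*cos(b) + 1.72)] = (20.6298*cos(b)^2 - 20.3524*cos(b) + 5.8254)*sin(b)/(4.71*cos(b)^3 - 6.97*cos(b)^2 + 3.99*cos(b) + 1.72)^2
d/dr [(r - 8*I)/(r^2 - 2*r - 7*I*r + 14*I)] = (-r^2 + 16*I*r + 56 - 2*I)/(r^4 + r^3*(-4 - 14*I) + r^2*(-45 + 56*I) + r*(196 - 56*I) - 196)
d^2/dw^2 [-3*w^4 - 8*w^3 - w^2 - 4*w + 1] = -36*w^2 - 48*w - 2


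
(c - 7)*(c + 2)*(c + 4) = c^3 - c^2 - 34*c - 56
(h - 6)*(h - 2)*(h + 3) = h^3 - 5*h^2 - 12*h + 36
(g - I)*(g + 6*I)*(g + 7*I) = g^3 + 12*I*g^2 - 29*g + 42*I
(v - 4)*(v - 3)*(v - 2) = v^3 - 9*v^2 + 26*v - 24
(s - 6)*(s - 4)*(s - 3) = s^3 - 13*s^2 + 54*s - 72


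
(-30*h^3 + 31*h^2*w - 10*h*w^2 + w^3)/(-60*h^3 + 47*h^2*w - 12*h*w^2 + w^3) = (-2*h + w)/(-4*h + w)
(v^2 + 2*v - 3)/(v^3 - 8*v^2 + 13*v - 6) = (v + 3)/(v^2 - 7*v + 6)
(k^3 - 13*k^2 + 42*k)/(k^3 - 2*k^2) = (k^2 - 13*k + 42)/(k*(k - 2))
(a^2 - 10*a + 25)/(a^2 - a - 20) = (a - 5)/(a + 4)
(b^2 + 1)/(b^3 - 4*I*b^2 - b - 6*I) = (b - I)/(b^2 - 5*I*b - 6)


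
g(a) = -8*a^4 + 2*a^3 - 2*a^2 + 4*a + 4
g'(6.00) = -6716.00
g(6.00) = -9980.00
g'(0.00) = 4.00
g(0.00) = 4.00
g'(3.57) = -1389.79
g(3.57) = -1215.67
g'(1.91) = -204.72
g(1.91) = -88.19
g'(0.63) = -4.14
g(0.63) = 4.97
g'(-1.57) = 148.91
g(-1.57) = -63.56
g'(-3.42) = 1367.91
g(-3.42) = -1207.52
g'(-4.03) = 2211.99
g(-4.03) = -2285.64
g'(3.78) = -1653.71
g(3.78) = -1534.70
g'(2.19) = -312.09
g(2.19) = -159.85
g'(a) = -32*a^3 + 6*a^2 - 4*a + 4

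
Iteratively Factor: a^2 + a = (a)*(a + 1)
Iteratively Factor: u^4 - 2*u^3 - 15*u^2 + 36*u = (u)*(u^3 - 2*u^2 - 15*u + 36) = u*(u + 4)*(u^2 - 6*u + 9) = u*(u - 3)*(u + 4)*(u - 3)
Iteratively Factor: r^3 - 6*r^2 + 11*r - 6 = (r - 3)*(r^2 - 3*r + 2) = (r - 3)*(r - 2)*(r - 1)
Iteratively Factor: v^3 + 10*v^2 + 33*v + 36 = (v + 4)*(v^2 + 6*v + 9) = (v + 3)*(v + 4)*(v + 3)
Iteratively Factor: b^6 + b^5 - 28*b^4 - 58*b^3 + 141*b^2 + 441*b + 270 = (b + 3)*(b^5 - 2*b^4 - 22*b^3 + 8*b^2 + 117*b + 90) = (b + 3)^2*(b^4 - 5*b^3 - 7*b^2 + 29*b + 30) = (b - 5)*(b + 3)^2*(b^3 - 7*b - 6) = (b - 5)*(b + 2)*(b + 3)^2*(b^2 - 2*b - 3) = (b - 5)*(b - 3)*(b + 2)*(b + 3)^2*(b + 1)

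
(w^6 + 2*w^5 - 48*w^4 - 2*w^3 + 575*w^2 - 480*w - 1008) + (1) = w^6 + 2*w^5 - 48*w^4 - 2*w^3 + 575*w^2 - 480*w - 1007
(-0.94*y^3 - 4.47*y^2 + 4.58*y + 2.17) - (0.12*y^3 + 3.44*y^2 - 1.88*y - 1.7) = -1.06*y^3 - 7.91*y^2 + 6.46*y + 3.87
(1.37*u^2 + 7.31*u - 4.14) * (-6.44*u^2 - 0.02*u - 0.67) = -8.8228*u^4 - 47.1038*u^3 + 25.5975*u^2 - 4.8149*u + 2.7738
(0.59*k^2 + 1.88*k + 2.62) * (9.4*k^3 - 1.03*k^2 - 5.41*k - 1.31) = 5.546*k^5 + 17.0643*k^4 + 19.4997*k^3 - 13.6423*k^2 - 16.637*k - 3.4322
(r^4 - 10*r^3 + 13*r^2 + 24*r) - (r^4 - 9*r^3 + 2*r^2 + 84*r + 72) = -r^3 + 11*r^2 - 60*r - 72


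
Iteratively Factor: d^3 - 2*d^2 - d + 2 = (d - 2)*(d^2 - 1) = (d - 2)*(d + 1)*(d - 1)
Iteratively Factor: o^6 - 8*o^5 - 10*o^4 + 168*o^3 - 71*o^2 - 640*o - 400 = (o + 1)*(o^5 - 9*o^4 - o^3 + 169*o^2 - 240*o - 400) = (o - 5)*(o + 1)*(o^4 - 4*o^3 - 21*o^2 + 64*o + 80) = (o - 5)*(o - 4)*(o + 1)*(o^3 - 21*o - 20) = (o - 5)*(o - 4)*(o + 1)^2*(o^2 - o - 20) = (o - 5)^2*(o - 4)*(o + 1)^2*(o + 4)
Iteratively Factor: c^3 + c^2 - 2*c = (c)*(c^2 + c - 2) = c*(c + 2)*(c - 1)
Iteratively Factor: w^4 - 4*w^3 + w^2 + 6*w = (w)*(w^3 - 4*w^2 + w + 6) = w*(w - 2)*(w^2 - 2*w - 3) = w*(w - 2)*(w + 1)*(w - 3)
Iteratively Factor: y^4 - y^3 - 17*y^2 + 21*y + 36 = (y + 4)*(y^3 - 5*y^2 + 3*y + 9) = (y - 3)*(y + 4)*(y^2 - 2*y - 3) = (y - 3)^2*(y + 4)*(y + 1)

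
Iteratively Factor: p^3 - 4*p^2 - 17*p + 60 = (p - 5)*(p^2 + p - 12) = (p - 5)*(p - 3)*(p + 4)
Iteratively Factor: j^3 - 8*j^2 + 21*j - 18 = (j - 2)*(j^2 - 6*j + 9) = (j - 3)*(j - 2)*(j - 3)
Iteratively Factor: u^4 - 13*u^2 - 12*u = (u + 3)*(u^3 - 3*u^2 - 4*u) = u*(u + 3)*(u^2 - 3*u - 4) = u*(u - 4)*(u + 3)*(u + 1)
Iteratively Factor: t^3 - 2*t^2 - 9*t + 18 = (t - 3)*(t^2 + t - 6) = (t - 3)*(t - 2)*(t + 3)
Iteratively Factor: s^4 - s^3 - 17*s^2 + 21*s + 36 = (s - 3)*(s^3 + 2*s^2 - 11*s - 12) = (s - 3)^2*(s^2 + 5*s + 4) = (s - 3)^2*(s + 4)*(s + 1)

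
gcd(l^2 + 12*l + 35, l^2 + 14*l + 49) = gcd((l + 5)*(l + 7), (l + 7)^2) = l + 7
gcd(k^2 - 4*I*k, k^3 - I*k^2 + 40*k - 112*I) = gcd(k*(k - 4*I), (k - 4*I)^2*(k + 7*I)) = k - 4*I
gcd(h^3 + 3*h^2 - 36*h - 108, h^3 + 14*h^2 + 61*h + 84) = h + 3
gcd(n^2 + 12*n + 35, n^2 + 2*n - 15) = n + 5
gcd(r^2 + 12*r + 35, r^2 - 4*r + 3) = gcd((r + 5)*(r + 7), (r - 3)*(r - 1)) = 1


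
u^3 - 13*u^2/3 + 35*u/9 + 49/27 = (u - 7/3)^2*(u + 1/3)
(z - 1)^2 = z^2 - 2*z + 1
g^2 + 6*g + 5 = (g + 1)*(g + 5)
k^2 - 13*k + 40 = (k - 8)*(k - 5)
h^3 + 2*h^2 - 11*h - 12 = (h - 3)*(h + 1)*(h + 4)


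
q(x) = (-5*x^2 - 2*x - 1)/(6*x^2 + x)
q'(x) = (-12*x - 1)*(-5*x^2 - 2*x - 1)/(6*x^2 + x)^2 + (-10*x - 2)/(6*x^2 + x) = (7*x^2 + 12*x + 1)/(x^2*(36*x^2 + 12*x + 1))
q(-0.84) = -0.84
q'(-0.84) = -0.36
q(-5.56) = -0.80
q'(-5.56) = 0.00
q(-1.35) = -0.77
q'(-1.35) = -0.03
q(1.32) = -1.05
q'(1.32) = 0.21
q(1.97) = -0.96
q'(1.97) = 0.08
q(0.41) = -1.88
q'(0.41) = 3.53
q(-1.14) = -0.78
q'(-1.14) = -0.08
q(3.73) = -0.89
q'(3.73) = 0.02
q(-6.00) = -0.80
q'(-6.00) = 0.00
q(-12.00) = -0.82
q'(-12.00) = 0.00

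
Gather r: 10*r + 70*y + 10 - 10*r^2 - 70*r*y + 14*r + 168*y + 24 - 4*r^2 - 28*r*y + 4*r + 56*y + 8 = -14*r^2 + r*(28 - 98*y) + 294*y + 42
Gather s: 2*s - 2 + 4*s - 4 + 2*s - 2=8*s - 8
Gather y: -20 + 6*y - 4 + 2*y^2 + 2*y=2*y^2 + 8*y - 24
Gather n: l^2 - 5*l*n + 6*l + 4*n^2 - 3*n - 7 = l^2 + 6*l + 4*n^2 + n*(-5*l - 3) - 7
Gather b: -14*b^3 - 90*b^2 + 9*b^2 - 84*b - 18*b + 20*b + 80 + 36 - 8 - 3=-14*b^3 - 81*b^2 - 82*b + 105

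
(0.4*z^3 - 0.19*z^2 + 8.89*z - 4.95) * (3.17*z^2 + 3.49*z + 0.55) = 1.268*z^5 + 0.7937*z^4 + 27.7382*z^3 + 15.2301*z^2 - 12.386*z - 2.7225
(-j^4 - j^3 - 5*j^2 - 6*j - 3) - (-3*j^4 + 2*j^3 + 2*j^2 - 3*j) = 2*j^4 - 3*j^3 - 7*j^2 - 3*j - 3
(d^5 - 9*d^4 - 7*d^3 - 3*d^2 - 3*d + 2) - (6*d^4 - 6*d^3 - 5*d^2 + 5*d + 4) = d^5 - 15*d^4 - d^3 + 2*d^2 - 8*d - 2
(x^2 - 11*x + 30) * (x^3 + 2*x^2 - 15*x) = x^5 - 9*x^4 - 7*x^3 + 225*x^2 - 450*x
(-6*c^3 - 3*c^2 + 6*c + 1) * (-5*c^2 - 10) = 30*c^5 + 15*c^4 + 30*c^3 + 25*c^2 - 60*c - 10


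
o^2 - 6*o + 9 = (o - 3)^2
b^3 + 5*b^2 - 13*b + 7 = (b - 1)^2*(b + 7)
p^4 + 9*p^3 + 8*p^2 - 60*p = p*(p - 2)*(p + 5)*(p + 6)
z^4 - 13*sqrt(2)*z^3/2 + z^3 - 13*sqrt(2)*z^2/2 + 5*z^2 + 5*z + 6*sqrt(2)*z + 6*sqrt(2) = (z + 1)*(z - 6*sqrt(2))*(z - sqrt(2))*(z + sqrt(2)/2)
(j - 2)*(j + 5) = j^2 + 3*j - 10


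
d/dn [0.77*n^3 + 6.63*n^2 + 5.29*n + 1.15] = 2.31*n^2 + 13.26*n + 5.29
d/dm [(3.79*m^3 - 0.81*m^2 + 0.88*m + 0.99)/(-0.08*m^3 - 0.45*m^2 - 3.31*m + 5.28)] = (-1.11022302462516e-16*m^5 - 1.7703*m^4 - 24.949*m^3 + 63.3483*m^2 - 7.6626*m + 7.9233)/(0.0064*m^6 + 0.072*m^5 + 0.7321*m^4 + 2.1342*m^3 + 6.2041*m^2 - 34.9536*m + 27.8784)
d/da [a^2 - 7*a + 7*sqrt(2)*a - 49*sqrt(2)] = 2*a - 7 + 7*sqrt(2)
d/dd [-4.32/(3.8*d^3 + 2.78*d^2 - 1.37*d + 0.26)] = (49.248*d^2 + 24.0192*d - 5.9184)/(3.8*d^3 + 2.78*d^2 - 1.37*d + 0.26)^2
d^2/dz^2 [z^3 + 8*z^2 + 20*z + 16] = 6*z + 16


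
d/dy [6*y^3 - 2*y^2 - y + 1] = 18*y^2 - 4*y - 1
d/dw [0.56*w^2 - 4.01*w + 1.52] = 1.12*w - 4.01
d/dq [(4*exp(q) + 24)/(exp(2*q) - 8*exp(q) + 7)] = 4*(-2*(exp(q) - 4)*(exp(q) + 6) + exp(2*q) - 8*exp(q) + 7)*exp(q)/(exp(2*q) - 8*exp(q) + 7)^2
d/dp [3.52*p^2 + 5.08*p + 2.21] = 7.04*p + 5.08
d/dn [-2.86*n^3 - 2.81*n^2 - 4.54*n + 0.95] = -8.58*n^2 - 5.62*n - 4.54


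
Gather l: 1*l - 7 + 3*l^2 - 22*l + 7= 3*l^2 - 21*l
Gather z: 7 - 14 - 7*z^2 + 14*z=-7*z^2 + 14*z - 7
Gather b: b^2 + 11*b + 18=b^2 + 11*b + 18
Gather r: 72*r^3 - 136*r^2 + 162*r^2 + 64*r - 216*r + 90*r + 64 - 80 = 72*r^3 + 26*r^2 - 62*r - 16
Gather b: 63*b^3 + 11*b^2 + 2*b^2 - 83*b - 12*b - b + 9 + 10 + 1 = 63*b^3 + 13*b^2 - 96*b + 20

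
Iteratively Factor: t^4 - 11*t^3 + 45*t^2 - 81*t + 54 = (t - 3)*(t^3 - 8*t^2 + 21*t - 18) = (t - 3)^2*(t^2 - 5*t + 6) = (t - 3)^2*(t - 2)*(t - 3)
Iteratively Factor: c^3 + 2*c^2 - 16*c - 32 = (c + 2)*(c^2 - 16) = (c + 2)*(c + 4)*(c - 4)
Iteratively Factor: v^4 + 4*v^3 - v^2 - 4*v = (v - 1)*(v^3 + 5*v^2 + 4*v) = (v - 1)*(v + 4)*(v^2 + v) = v*(v - 1)*(v + 4)*(v + 1)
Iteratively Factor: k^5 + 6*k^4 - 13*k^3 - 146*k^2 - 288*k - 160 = (k + 4)*(k^4 + 2*k^3 - 21*k^2 - 62*k - 40) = (k + 1)*(k + 4)*(k^3 + k^2 - 22*k - 40) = (k + 1)*(k + 4)^2*(k^2 - 3*k - 10) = (k + 1)*(k + 2)*(k + 4)^2*(k - 5)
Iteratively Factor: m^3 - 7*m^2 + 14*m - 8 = (m - 1)*(m^2 - 6*m + 8) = (m - 4)*(m - 1)*(m - 2)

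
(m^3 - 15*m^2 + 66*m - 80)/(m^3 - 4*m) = (m^2 - 13*m + 40)/(m*(m + 2))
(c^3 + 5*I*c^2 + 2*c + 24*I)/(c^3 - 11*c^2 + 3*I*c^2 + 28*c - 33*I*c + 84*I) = (c^2 + 2*I*c + 8)/(c^2 - 11*c + 28)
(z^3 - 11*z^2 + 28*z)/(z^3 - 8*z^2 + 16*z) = (z - 7)/(z - 4)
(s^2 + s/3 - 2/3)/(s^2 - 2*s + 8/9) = 3*(s + 1)/(3*s - 4)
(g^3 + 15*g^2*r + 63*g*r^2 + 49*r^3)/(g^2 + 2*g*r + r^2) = (g^2 + 14*g*r + 49*r^2)/(g + r)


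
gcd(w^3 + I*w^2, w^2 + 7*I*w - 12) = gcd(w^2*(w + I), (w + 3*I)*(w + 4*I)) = 1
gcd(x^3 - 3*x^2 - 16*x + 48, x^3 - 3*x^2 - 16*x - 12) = 1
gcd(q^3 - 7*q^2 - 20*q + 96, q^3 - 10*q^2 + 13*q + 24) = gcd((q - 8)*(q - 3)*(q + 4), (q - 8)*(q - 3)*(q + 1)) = q^2 - 11*q + 24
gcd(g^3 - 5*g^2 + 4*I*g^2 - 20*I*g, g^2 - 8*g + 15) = g - 5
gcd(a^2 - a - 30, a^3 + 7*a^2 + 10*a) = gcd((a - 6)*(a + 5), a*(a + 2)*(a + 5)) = a + 5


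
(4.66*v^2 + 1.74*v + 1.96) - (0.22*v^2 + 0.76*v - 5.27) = 4.44*v^2 + 0.98*v + 7.23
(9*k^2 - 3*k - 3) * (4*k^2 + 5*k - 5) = 36*k^4 + 33*k^3 - 72*k^2 + 15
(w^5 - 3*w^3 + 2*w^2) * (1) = w^5 - 3*w^3 + 2*w^2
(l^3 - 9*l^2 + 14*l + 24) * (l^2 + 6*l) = l^5 - 3*l^4 - 40*l^3 + 108*l^2 + 144*l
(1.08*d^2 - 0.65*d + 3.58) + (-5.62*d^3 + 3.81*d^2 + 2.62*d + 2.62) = -5.62*d^3 + 4.89*d^2 + 1.97*d + 6.2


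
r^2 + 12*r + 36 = (r + 6)^2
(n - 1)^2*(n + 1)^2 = n^4 - 2*n^2 + 1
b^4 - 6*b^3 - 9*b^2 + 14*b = b*(b - 7)*(b - 1)*(b + 2)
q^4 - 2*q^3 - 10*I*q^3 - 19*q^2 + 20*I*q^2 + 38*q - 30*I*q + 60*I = (q - 2)*(q - 6*I)*(q - 5*I)*(q + I)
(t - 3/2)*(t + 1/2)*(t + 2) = t^3 + t^2 - 11*t/4 - 3/2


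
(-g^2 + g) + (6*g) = -g^2 + 7*g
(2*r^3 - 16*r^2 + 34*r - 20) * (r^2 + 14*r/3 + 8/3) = 2*r^5 - 20*r^4/3 - 106*r^3/3 + 96*r^2 - 8*r/3 - 160/3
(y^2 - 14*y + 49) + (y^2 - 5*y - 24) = 2*y^2 - 19*y + 25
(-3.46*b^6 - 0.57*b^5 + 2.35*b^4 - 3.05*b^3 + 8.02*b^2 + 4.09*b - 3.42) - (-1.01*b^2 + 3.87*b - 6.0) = -3.46*b^6 - 0.57*b^5 + 2.35*b^4 - 3.05*b^3 + 9.03*b^2 + 0.22*b + 2.58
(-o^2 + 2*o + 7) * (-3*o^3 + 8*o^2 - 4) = 3*o^5 - 14*o^4 - 5*o^3 + 60*o^2 - 8*o - 28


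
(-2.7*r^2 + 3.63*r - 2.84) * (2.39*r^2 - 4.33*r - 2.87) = -6.453*r^4 + 20.3667*r^3 - 14.7565*r^2 + 1.8791*r + 8.1508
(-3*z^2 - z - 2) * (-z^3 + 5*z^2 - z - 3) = 3*z^5 - 14*z^4 + 5*z + 6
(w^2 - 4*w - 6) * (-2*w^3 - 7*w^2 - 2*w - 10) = -2*w^5 + w^4 + 38*w^3 + 40*w^2 + 52*w + 60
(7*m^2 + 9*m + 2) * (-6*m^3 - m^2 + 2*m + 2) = -42*m^5 - 61*m^4 - 7*m^3 + 30*m^2 + 22*m + 4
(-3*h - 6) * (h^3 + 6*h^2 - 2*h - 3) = -3*h^4 - 24*h^3 - 30*h^2 + 21*h + 18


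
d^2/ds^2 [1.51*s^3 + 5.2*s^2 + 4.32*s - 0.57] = 9.06*s + 10.4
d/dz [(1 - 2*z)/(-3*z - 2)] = 7/(3*z + 2)^2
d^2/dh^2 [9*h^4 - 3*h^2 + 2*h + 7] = 108*h^2 - 6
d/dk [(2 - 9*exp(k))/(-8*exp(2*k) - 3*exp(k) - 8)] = (-(9*exp(k) - 2)*(16*exp(k) + 3) + 72*exp(2*k) + 27*exp(k) + 72)*exp(k)/(8*exp(2*k) + 3*exp(k) + 8)^2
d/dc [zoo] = 0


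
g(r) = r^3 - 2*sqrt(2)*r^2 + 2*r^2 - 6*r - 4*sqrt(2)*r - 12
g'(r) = 3*r^2 - 4*sqrt(2)*r + 4*r - 6 - 4*sqrt(2)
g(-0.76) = -4.06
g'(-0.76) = -8.66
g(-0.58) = -5.71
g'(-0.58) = -9.69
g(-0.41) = -7.43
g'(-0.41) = -10.47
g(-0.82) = -3.55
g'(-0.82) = -8.28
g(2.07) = -30.81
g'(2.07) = -2.23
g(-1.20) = -0.93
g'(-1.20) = -5.35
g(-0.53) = -6.20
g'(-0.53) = -9.94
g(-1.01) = -2.10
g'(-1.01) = -6.92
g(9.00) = 544.99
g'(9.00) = 216.43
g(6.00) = 104.24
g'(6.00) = 86.40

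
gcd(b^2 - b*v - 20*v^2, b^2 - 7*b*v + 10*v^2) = -b + 5*v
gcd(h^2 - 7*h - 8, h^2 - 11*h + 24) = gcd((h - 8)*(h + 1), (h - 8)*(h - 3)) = h - 8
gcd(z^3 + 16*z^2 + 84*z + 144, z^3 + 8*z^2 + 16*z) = z + 4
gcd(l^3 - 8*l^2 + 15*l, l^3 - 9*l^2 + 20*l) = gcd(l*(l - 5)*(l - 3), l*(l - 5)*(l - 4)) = l^2 - 5*l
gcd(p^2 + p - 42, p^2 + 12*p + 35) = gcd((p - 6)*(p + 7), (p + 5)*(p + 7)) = p + 7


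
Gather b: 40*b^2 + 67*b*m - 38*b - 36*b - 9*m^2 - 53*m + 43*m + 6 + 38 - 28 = 40*b^2 + b*(67*m - 74) - 9*m^2 - 10*m + 16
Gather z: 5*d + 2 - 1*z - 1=5*d - z + 1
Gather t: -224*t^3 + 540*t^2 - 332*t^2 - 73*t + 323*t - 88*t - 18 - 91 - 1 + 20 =-224*t^3 + 208*t^2 + 162*t - 90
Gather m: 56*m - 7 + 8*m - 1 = 64*m - 8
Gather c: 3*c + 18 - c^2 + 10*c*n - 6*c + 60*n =-c^2 + c*(10*n - 3) + 60*n + 18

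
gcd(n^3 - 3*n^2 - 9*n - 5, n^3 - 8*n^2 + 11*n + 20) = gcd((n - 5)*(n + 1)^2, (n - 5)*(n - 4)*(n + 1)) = n^2 - 4*n - 5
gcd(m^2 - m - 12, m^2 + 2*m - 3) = m + 3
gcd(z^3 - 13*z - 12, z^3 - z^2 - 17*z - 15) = z^2 + 4*z + 3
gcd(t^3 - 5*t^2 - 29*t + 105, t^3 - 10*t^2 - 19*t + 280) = t^2 - 2*t - 35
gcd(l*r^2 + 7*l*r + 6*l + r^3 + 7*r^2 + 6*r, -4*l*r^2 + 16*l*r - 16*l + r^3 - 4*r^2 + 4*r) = 1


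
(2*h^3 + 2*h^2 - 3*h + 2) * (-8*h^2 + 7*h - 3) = -16*h^5 - 2*h^4 + 32*h^3 - 43*h^2 + 23*h - 6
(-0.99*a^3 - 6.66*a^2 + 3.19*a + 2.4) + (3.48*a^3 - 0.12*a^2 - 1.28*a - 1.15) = 2.49*a^3 - 6.78*a^2 + 1.91*a + 1.25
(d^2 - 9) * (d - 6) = d^3 - 6*d^2 - 9*d + 54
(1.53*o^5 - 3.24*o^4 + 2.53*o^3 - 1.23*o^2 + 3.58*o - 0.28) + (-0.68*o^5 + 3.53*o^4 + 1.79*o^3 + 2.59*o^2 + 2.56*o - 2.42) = 0.85*o^5 + 0.29*o^4 + 4.32*o^3 + 1.36*o^2 + 6.14*o - 2.7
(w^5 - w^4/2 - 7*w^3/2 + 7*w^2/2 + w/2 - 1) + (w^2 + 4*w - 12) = w^5 - w^4/2 - 7*w^3/2 + 9*w^2/2 + 9*w/2 - 13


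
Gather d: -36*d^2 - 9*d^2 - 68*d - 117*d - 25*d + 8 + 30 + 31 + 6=-45*d^2 - 210*d + 75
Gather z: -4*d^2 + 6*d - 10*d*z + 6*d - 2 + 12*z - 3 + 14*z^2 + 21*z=-4*d^2 + 12*d + 14*z^2 + z*(33 - 10*d) - 5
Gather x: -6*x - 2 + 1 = -6*x - 1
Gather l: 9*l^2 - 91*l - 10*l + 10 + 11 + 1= 9*l^2 - 101*l + 22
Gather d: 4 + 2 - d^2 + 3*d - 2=-d^2 + 3*d + 4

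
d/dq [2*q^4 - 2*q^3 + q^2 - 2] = 2*q*(4*q^2 - 3*q + 1)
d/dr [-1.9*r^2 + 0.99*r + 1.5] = 0.99 - 3.8*r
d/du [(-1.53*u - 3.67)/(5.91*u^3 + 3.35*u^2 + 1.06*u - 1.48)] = (18.0846*u^3 + 70.1946*u^2 + 24.589*u + 6.1546)/(34.9281*u^6 + 39.597*u^5 + 23.7517*u^4 - 10.3916*u^3 - 8.7924*u^2 - 3.1376*u + 2.1904)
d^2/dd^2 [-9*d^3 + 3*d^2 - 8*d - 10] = 6 - 54*d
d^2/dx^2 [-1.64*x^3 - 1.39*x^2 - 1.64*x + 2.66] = -9.84*x - 2.78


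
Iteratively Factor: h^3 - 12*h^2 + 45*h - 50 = (h - 5)*(h^2 - 7*h + 10) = (h - 5)^2*(h - 2)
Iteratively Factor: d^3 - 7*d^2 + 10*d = (d - 5)*(d^2 - 2*d) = (d - 5)*(d - 2)*(d)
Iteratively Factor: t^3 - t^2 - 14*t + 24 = (t - 2)*(t^2 + t - 12) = (t - 3)*(t - 2)*(t + 4)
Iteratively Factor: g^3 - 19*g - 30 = (g + 3)*(g^2 - 3*g - 10) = (g - 5)*(g + 3)*(g + 2)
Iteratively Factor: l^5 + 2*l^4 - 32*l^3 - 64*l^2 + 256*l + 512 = (l - 4)*(l^4 + 6*l^3 - 8*l^2 - 96*l - 128) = (l - 4)*(l + 4)*(l^3 + 2*l^2 - 16*l - 32) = (l - 4)^2*(l + 4)*(l^2 + 6*l + 8) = (l - 4)^2*(l + 2)*(l + 4)*(l + 4)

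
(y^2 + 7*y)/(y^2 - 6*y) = (y + 7)/(y - 6)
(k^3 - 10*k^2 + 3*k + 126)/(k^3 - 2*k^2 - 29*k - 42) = (k - 6)/(k + 2)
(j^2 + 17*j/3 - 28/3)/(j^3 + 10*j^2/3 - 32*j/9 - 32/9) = 3*(j + 7)/(3*j^2 + 14*j + 8)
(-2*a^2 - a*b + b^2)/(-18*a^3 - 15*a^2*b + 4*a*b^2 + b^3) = (2*a - b)/(18*a^2 - 3*a*b - b^2)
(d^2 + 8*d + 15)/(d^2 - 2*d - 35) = (d + 3)/(d - 7)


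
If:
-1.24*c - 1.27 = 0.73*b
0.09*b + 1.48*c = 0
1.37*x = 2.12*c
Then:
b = -1.94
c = 0.12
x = 0.18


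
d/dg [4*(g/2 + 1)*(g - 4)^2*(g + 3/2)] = 8*g^3 - 27*g^2 - 36*g + 64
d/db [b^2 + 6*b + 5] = 2*b + 6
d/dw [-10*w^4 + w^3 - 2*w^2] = w*(-40*w^2 + 3*w - 4)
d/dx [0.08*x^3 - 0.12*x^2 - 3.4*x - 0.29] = 0.24*x^2 - 0.24*x - 3.4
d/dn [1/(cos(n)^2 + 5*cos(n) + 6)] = (2*cos(n) + 5)*sin(n)/(cos(n)^2 + 5*cos(n) + 6)^2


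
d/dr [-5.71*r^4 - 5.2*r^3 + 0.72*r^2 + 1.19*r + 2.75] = -22.84*r^3 - 15.6*r^2 + 1.44*r + 1.19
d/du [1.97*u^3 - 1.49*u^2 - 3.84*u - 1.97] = 5.91*u^2 - 2.98*u - 3.84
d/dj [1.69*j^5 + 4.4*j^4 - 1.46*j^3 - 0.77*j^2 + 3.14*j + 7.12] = 8.45*j^4 + 17.6*j^3 - 4.38*j^2 - 1.54*j + 3.14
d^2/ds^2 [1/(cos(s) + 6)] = (sin(s)^2 + 6*cos(s) + 1)/(cos(s) + 6)^3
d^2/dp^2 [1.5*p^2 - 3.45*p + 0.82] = 3.00000000000000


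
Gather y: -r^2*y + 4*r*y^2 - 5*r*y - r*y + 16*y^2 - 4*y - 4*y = y^2*(4*r + 16) + y*(-r^2 - 6*r - 8)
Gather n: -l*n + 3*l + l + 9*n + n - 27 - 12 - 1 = 4*l + n*(10 - l) - 40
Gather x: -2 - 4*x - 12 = -4*x - 14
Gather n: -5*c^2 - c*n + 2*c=-5*c^2 - c*n + 2*c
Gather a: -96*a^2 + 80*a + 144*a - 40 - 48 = -96*a^2 + 224*a - 88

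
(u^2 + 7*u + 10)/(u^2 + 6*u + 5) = (u + 2)/(u + 1)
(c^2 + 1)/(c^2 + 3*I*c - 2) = (c - I)/(c + 2*I)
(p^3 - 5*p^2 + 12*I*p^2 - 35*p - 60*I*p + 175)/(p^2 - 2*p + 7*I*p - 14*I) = (p^2 + 5*p*(-1 + I) - 25*I)/(p - 2)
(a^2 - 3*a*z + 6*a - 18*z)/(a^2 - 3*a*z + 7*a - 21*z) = (a + 6)/(a + 7)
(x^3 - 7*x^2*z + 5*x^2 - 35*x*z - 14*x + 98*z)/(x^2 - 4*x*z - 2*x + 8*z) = (x^2 - 7*x*z + 7*x - 49*z)/(x - 4*z)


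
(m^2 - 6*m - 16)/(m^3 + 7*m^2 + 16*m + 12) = (m - 8)/(m^2 + 5*m + 6)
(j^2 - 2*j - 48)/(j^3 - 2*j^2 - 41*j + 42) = (j - 8)/(j^2 - 8*j + 7)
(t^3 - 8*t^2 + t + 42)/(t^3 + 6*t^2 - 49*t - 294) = (t^2 - t - 6)/(t^2 + 13*t + 42)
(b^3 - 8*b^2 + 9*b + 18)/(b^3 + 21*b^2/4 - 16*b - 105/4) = 4*(b^2 - 5*b - 6)/(4*b^2 + 33*b + 35)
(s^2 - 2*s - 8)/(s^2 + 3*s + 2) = (s - 4)/(s + 1)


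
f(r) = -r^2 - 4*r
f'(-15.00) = 26.00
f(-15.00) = -165.00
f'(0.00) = -4.00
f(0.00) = 0.00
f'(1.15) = -6.30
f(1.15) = -5.92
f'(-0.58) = -2.84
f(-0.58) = 1.98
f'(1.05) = -6.10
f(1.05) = -5.30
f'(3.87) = -11.74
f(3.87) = -30.46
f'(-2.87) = 1.74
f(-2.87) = 3.24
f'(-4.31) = 4.62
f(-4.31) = -1.34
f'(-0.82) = -2.36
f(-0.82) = 2.61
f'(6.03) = -16.06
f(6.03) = -60.48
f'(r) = -2*r - 4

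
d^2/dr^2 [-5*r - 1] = 0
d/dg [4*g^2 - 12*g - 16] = 8*g - 12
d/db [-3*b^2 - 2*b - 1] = -6*b - 2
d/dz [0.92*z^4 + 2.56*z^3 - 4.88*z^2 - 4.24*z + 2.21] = 3.68*z^3 + 7.68*z^2 - 9.76*z - 4.24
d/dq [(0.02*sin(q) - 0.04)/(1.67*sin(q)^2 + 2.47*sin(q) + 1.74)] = (-0.0334*sin(q)^2 + 0.1336*sin(q) + 0.1336)*cos(q)/(2.7889*sin(q)^4 + 8.2498*sin(q)^3 + 11.9125*sin(q)^2 + 8.5956*sin(q) + 3.0276)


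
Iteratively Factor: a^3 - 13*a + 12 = (a - 1)*(a^2 + a - 12) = (a - 3)*(a - 1)*(a + 4)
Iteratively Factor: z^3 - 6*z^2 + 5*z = (z - 5)*(z^2 - z) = (z - 5)*(z - 1)*(z)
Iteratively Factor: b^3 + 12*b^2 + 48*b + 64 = (b + 4)*(b^2 + 8*b + 16) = (b + 4)^2*(b + 4)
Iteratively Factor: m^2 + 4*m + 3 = (m + 3)*(m + 1)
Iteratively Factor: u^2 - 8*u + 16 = (u - 4)*(u - 4)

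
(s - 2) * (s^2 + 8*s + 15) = s^3 + 6*s^2 - s - 30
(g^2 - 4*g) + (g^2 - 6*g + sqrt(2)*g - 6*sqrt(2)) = 2*g^2 - 10*g + sqrt(2)*g - 6*sqrt(2)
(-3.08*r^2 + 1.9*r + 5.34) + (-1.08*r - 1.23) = -3.08*r^2 + 0.82*r + 4.11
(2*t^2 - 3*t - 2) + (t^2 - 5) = 3*t^2 - 3*t - 7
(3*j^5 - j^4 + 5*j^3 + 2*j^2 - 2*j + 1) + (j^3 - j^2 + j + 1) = 3*j^5 - j^4 + 6*j^3 + j^2 - j + 2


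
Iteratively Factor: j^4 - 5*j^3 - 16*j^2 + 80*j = (j)*(j^3 - 5*j^2 - 16*j + 80) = j*(j - 5)*(j^2 - 16) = j*(j - 5)*(j + 4)*(j - 4)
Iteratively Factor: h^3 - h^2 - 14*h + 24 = (h - 2)*(h^2 + h - 12) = (h - 2)*(h + 4)*(h - 3)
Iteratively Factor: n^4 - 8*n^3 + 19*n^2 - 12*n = (n - 4)*(n^3 - 4*n^2 + 3*n) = (n - 4)*(n - 1)*(n^2 - 3*n) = n*(n - 4)*(n - 1)*(n - 3)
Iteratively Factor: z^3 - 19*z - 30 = (z + 2)*(z^2 - 2*z - 15) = (z + 2)*(z + 3)*(z - 5)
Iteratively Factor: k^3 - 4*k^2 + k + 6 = (k + 1)*(k^2 - 5*k + 6) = (k - 3)*(k + 1)*(k - 2)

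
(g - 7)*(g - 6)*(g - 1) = g^3 - 14*g^2 + 55*g - 42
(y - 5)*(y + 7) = y^2 + 2*y - 35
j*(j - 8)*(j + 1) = j^3 - 7*j^2 - 8*j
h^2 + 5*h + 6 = (h + 2)*(h + 3)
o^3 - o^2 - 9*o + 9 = (o - 3)*(o - 1)*(o + 3)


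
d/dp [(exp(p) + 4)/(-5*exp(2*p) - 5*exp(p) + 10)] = ((exp(p) + 4)*(2*exp(p) + 1) - exp(2*p) - exp(p) + 2)*exp(p)/(5*(exp(2*p) + exp(p) - 2)^2)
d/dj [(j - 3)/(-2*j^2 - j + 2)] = (-2*j^2 - j + (j - 3)*(4*j + 1) + 2)/(2*j^2 + j - 2)^2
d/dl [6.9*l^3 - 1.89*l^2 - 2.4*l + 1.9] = 20.7*l^2 - 3.78*l - 2.4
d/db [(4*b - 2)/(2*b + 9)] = 40/(2*b + 9)^2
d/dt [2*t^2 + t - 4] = 4*t + 1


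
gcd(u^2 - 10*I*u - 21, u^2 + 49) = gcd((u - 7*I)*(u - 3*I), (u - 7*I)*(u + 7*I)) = u - 7*I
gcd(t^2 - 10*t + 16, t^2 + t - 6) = t - 2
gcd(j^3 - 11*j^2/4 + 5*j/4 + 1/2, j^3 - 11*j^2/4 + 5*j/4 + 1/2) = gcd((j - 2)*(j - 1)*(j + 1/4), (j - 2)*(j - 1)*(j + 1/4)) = j^3 - 11*j^2/4 + 5*j/4 + 1/2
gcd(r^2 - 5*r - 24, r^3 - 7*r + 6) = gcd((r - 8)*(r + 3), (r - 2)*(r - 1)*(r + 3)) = r + 3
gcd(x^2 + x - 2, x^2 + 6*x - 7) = x - 1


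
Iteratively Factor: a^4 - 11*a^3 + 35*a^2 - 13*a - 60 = (a - 4)*(a^3 - 7*a^2 + 7*a + 15) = (a - 4)*(a - 3)*(a^2 - 4*a - 5) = (a - 4)*(a - 3)*(a + 1)*(a - 5)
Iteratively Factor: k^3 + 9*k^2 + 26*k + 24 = (k + 4)*(k^2 + 5*k + 6) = (k + 3)*(k + 4)*(k + 2)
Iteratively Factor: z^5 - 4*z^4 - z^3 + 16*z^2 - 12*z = (z)*(z^4 - 4*z^3 - z^2 + 16*z - 12) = z*(z - 3)*(z^3 - z^2 - 4*z + 4) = z*(z - 3)*(z - 1)*(z^2 - 4) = z*(z - 3)*(z - 1)*(z + 2)*(z - 2)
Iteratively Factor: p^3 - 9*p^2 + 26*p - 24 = (p - 4)*(p^2 - 5*p + 6) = (p - 4)*(p - 2)*(p - 3)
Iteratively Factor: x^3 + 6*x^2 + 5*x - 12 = (x + 4)*(x^2 + 2*x - 3) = (x - 1)*(x + 4)*(x + 3)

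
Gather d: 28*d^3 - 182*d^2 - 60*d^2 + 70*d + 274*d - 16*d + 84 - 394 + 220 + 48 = 28*d^3 - 242*d^2 + 328*d - 42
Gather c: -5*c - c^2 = -c^2 - 5*c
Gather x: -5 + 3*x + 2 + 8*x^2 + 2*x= 8*x^2 + 5*x - 3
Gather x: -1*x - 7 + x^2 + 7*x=x^2 + 6*x - 7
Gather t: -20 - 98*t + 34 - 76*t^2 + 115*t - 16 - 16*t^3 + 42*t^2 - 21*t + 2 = -16*t^3 - 34*t^2 - 4*t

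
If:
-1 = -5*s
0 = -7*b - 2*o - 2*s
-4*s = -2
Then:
No Solution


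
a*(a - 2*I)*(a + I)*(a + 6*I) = a^4 + 5*I*a^3 + 8*a^2 + 12*I*a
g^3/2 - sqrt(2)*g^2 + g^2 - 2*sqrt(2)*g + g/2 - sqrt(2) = (g/2 + 1/2)*(g + 1)*(g - 2*sqrt(2))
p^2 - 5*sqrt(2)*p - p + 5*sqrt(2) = (p - 1)*(p - 5*sqrt(2))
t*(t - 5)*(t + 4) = t^3 - t^2 - 20*t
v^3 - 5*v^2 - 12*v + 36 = (v - 6)*(v - 2)*(v + 3)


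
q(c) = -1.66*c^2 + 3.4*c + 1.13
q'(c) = 3.4 - 3.32*c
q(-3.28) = -27.88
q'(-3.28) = 14.29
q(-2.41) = -16.71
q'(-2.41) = 11.40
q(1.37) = 2.67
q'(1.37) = -1.15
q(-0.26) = 0.13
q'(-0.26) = 4.26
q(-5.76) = -73.53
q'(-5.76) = 22.52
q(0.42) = 2.27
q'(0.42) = 2.01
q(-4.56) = -48.89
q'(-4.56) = 18.54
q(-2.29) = -15.36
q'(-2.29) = 11.00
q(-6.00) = -79.03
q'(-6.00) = 23.32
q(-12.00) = -278.71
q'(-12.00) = 43.24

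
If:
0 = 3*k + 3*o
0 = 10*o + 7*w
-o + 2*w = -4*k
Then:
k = 0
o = 0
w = 0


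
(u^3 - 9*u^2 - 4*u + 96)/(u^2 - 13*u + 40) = (u^2 - u - 12)/(u - 5)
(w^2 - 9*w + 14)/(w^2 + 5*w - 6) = (w^2 - 9*w + 14)/(w^2 + 5*w - 6)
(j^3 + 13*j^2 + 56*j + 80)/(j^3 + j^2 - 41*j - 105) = (j^2 + 8*j + 16)/(j^2 - 4*j - 21)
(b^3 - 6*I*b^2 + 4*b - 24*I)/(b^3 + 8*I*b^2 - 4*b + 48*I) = (b^2 - 4*I*b + 12)/(b^2 + 10*I*b - 24)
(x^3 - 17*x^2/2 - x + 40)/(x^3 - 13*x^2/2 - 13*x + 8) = (2*x - 5)/(2*x - 1)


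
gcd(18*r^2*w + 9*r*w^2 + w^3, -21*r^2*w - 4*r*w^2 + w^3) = 3*r*w + w^2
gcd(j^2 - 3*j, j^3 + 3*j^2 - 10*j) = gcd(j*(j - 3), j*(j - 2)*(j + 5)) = j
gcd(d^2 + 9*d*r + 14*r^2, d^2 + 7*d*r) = d + 7*r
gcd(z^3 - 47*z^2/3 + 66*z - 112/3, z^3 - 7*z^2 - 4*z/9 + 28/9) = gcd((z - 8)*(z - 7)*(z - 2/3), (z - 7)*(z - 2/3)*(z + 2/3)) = z^2 - 23*z/3 + 14/3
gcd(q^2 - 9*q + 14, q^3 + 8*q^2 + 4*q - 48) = q - 2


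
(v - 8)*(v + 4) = v^2 - 4*v - 32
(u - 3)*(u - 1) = u^2 - 4*u + 3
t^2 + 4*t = t*(t + 4)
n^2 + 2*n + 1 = (n + 1)^2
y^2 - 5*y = y*(y - 5)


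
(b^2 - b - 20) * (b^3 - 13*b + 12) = b^5 - b^4 - 33*b^3 + 25*b^2 + 248*b - 240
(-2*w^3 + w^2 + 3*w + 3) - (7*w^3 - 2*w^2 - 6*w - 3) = -9*w^3 + 3*w^2 + 9*w + 6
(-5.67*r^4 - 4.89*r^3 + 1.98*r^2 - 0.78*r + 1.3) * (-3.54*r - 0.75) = 20.0718*r^5 + 21.5631*r^4 - 3.3417*r^3 + 1.2762*r^2 - 4.017*r - 0.975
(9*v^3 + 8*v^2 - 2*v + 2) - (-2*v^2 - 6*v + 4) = 9*v^3 + 10*v^2 + 4*v - 2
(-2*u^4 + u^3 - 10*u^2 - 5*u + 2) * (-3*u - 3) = 6*u^5 + 3*u^4 + 27*u^3 + 45*u^2 + 9*u - 6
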